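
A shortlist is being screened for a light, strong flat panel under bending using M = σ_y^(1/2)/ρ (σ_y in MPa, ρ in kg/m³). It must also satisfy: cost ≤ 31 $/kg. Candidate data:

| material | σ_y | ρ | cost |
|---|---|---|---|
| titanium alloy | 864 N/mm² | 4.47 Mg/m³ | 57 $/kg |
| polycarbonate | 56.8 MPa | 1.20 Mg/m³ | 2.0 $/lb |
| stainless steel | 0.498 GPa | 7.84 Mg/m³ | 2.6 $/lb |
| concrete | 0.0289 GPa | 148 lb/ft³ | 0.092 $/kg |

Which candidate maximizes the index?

Screen on constraints: cost ≤ 31 $/kg. Survivors: polycarbonate, stainless steel, concrete.
Normalizing units and computing the index:
  polycarbonate: σ_y = 56.80 MPa, ρ = 1200 kg/m³
  stainless steel: σ_y = 498.0 MPa, ρ = 7840 kg/m³
  concrete: σ_y = 28.90 MPa, ρ = 2371 kg/m³
  polycarbonate: M = 6.28×10⁻³
  stainless steel: M = 2.85×10⁻³
  concrete: M = 2.27×10⁻³
The maximum is for polycarbonate.

polycarbonate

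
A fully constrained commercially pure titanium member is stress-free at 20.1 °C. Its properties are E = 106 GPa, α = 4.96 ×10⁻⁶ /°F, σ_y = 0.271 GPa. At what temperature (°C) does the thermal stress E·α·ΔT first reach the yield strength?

α = 4.96×10⁻⁶/°F × 9/5 = 8.93×10⁻⁶/K.
σ_y = 0.271 GPa = 271.0 MPa.
E·α·ΔT = 271.0 MPa ⇒ ΔT = 271.0 / (106.0×10³ × 8.93×10⁻⁶) = 286.4 K.
T = 20.1 + 286.4 = 306.5 °C.

306 °C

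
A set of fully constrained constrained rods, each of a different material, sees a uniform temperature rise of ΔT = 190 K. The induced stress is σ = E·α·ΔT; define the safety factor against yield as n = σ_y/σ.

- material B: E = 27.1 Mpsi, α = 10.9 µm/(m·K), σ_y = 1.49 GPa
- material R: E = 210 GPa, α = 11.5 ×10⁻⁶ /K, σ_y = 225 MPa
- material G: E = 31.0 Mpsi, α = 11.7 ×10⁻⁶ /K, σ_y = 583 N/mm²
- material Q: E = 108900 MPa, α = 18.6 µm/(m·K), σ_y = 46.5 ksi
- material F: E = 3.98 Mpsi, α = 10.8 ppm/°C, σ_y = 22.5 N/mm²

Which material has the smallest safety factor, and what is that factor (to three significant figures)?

With everything in SI (GPa, ×10⁻⁶/K, MPa):
  material B: E = 186.8, α = 10.9, σ_y = 1490 → σ = 387 MPa, n = 3.85
  material R: E = 210.0, α = 11.5, σ_y = 225.0 → σ = 459 MPa, n = 0.490
  material G: E = 213.7, α = 11.7, σ_y = 583.0 → σ = 475 MPa, n = 1.23
  material Q: E = 108.9, α = 18.6, σ_y = 320.6 → σ = 385 MPa, n = 0.833
  material F: E = 27.44, α = 10.8, σ_y = 22.50 → σ = 56.3 MPa, n = 0.400
Smallest n: material F with n = 0.400.

material F, n = 0.400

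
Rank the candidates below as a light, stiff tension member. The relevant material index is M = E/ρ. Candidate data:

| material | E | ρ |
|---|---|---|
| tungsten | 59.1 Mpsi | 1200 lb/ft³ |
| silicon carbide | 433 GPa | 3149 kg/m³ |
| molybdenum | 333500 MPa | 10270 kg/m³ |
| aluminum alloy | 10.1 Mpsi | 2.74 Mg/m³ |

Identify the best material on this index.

Convert each candidate to consistent units, then evaluate M:
  tungsten: E = 407.5 GPa, ρ = 19220 kg/m³
  silicon carbide: E = 433.0 GPa, ρ = 3149 kg/m³
  molybdenum: E = 333.5 GPa, ρ = 10270 kg/m³
  aluminum alloy: E = 69.64 GPa, ρ = 2740 kg/m³
  silicon carbide: M = 138 MN·m/kg
  molybdenum: M = 32.5 MN·m/kg
  aluminum alloy: M = 25.4 MN·m/kg
  tungsten: M = 21.2 MN·m/kg
Silicon carbide has the largest M.

silicon carbide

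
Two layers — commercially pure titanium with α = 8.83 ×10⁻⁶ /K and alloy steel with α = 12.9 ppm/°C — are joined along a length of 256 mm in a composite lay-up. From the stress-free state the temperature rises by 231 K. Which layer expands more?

alloy steel

α(commercially pure titanium) = 8.83×10⁻⁶/K vs α(alloy steel) = 12.9×10⁻⁶/K.
Higher α expands more for the same ΔT: alloy steel.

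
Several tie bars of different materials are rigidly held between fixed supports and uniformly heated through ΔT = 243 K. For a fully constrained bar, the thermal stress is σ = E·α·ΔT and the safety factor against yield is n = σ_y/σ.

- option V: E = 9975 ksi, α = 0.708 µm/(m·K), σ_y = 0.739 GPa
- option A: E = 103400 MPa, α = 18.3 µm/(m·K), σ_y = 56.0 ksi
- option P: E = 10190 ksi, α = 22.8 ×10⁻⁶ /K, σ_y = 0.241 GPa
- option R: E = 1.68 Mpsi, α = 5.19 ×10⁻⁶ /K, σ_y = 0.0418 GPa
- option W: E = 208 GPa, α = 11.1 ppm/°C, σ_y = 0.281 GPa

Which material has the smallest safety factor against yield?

option W

In consistent units (E in GPa, α in ×10⁻⁶/K, σ_y in MPa):
  option V: E = 68.78, α = 0.708, σ_y = 739.0 → σ = 11.8 MPa, n = 62.5
  option A: E = 103.4, α = 18.3, σ_y = 386.1 → σ = 460 MPa, n = 0.840
  option P: E = 70.26, α = 22.8, σ_y = 241.0 → σ = 389 MPa, n = 0.619
  option R: E = 11.58, α = 5.19, σ_y = 41.80 → σ = 14.6 MPa, n = 2.86
  option W: E = 208.0, α = 11.1, σ_y = 281.0 → σ = 561 MPa, n = 0.501
Smallest n: option W with n = 0.501.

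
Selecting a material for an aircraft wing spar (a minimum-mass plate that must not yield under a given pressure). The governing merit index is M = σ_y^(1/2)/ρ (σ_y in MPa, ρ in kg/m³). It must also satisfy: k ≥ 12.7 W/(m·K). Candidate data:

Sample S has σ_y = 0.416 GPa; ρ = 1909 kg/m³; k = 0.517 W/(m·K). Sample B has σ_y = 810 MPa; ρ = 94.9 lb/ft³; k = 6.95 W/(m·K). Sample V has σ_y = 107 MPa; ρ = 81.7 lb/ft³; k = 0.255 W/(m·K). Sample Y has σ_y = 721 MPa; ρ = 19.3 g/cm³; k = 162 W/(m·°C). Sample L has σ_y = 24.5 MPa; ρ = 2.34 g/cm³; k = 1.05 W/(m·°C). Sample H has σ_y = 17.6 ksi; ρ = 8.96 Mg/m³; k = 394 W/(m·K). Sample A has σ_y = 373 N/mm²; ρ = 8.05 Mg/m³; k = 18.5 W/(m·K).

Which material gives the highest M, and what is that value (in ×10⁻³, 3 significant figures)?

Screen on constraints: k ≥ 12.7 W/(m·K). Survivors: sample Y, sample H, sample A.
Convert each candidate to consistent units, then evaluate M:
  sample Y: σ_y = 721.0 MPa, ρ = 19300 kg/m³
  sample H: σ_y = 121.3 MPa, ρ = 8960 kg/m³
  sample A: σ_y = 373.0 MPa, ρ = 8050 kg/m³
  sample A: M = 2.40×10⁻³
  sample Y: M = 1.39×10⁻³
  sample H: M = 1.23×10⁻³
Sample A has the largest M.

sample A, M = 2.40×10⁻³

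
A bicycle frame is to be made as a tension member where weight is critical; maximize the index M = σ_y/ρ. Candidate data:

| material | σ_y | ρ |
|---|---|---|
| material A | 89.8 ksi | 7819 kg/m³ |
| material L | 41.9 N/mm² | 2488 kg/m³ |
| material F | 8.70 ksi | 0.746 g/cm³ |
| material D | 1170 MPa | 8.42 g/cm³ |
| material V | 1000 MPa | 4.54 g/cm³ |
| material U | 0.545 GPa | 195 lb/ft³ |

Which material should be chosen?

In SI units:
  material A: σ_y = 619.1 MPa, ρ = 7819 kg/m³
  material L: σ_y = 41.90 MPa, ρ = 2488 kg/m³
  material F: σ_y = 59.98 MPa, ρ = 746.0 kg/m³
  material D: σ_y = 1170 MPa, ρ = 8420 kg/m³
  material V: σ_y = 1000 MPa, ρ = 4540 kg/m³
  material U: σ_y = 545.0 MPa, ρ = 3124 kg/m³
  material V: M = 220 kN·m/kg
  material U: M = 174 kN·m/kg
  material D: M = 139 kN·m/kg
  material F: M = 80.4 kN·m/kg
  material A: M = 79.2 kN·m/kg
  material L: M = 16.8 kN·m/kg
Highest index: material V.

material V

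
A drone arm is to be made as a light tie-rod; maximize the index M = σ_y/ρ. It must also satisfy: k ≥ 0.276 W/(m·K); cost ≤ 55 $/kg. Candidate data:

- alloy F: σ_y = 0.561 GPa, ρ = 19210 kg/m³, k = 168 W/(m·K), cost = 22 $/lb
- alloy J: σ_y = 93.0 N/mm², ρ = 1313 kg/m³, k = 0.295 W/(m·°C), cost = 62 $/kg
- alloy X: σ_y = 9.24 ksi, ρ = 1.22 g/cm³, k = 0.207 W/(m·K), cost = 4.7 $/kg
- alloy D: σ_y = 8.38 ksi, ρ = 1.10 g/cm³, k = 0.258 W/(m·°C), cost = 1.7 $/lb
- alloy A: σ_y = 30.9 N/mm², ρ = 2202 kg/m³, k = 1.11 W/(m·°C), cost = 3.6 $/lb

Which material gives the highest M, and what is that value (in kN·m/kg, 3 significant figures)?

alloy F, M = 29.2 kN·m/kg

Screen on constraints: k ≥ 0.276 W/(m·K); cost ≤ 55 $/kg. Survivors: alloy F, alloy A.
In SI units:
  alloy F: σ_y = 561.0 MPa, ρ = 19210 kg/m³
  alloy A: σ_y = 30.90 MPa, ρ = 2202 kg/m³
  alloy F: M = 29.2 kN·m/kg
  alloy A: M = 14.0 kN·m/kg
Highest index: alloy F.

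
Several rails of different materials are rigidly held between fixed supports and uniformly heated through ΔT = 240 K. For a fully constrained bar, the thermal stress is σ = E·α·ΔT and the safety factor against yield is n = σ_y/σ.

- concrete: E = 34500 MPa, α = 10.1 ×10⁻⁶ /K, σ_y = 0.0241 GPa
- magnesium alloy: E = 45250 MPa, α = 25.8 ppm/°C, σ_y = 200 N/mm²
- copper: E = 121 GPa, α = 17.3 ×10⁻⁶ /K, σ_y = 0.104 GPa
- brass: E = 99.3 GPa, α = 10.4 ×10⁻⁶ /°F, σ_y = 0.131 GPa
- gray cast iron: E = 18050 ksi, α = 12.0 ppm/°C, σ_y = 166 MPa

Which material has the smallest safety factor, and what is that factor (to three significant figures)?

copper, n = 0.207

Converting E to GPa, α to ×10⁻⁶/K, σ_y to MPa, then σ and n for each:
  concrete: E = 34.50, α = 10.1, σ_y = 24.10 → σ = 83.6 MPa, n = 0.288
  magnesium alloy: E = 45.25, α = 25.8, σ_y = 200.0 → σ = 280 MPa, n = 0.714
  copper: E = 121.0, α = 17.3, σ_y = 104.0 → σ = 502 MPa, n = 0.207
  brass: E = 99.30, α = 18.7, σ_y = 131.0 → σ = 446 MPa, n = 0.294
  gray cast iron: E = 124.5, α = 12.0, σ_y = 166.0 → σ = 358 MPa, n = 0.463
The minimum is copper at n = 0.207.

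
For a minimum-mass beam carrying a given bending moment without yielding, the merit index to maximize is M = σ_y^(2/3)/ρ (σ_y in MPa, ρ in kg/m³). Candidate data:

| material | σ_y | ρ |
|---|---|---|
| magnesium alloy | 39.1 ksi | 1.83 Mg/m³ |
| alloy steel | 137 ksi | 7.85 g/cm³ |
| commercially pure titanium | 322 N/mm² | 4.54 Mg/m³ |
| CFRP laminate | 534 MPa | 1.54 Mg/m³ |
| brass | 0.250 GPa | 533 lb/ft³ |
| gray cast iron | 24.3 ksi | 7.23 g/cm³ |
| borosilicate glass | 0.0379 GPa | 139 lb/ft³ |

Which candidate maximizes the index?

After converting to SI:
  magnesium alloy: σ_y = 269.6 MPa, ρ = 1830 kg/m³
  alloy steel: σ_y = 944.6 MPa, ρ = 7850 kg/m³
  commercially pure titanium: σ_y = 322.0 MPa, ρ = 4540 kg/m³
  CFRP laminate: σ_y = 534.0 MPa, ρ = 1540 kg/m³
  brass: σ_y = 250.0 MPa, ρ = 8538 kg/m³
  gray cast iron: σ_y = 167.5 MPa, ρ = 7230 kg/m³
  borosilicate glass: σ_y = 37.90 MPa, ρ = 2227 kg/m³
  CFRP laminate: M = 42.7×10⁻³
  magnesium alloy: M = 22.8×10⁻³
  alloy steel: M = 12.3×10⁻³
  commercially pure titanium: M = 10.3×10⁻³
  borosilicate glass: M = 5.07×10⁻³
  brass: M = 4.65×10⁻³
  gray cast iron: M = 4.20×10⁻³
The maximum is for CFRP laminate.

CFRP laminate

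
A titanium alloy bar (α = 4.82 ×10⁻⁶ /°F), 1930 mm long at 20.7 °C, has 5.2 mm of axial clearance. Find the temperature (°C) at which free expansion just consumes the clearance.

α = 4.82×10⁻⁶/°F × 9/5 = 8.68×10⁻⁶/K.
α·L₀·ΔT = 5.2 mm ⇒ ΔT = 5.2 / (8.68×10⁻⁶ × 1930.0) = 310.5 K.
T = 20.7 + 310.5 = 331.2 °C.

331 °C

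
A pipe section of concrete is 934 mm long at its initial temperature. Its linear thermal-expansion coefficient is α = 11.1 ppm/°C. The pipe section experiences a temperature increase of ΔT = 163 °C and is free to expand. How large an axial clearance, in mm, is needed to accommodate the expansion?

ΔL = α·L₀·ΔT = 11.1×10⁻⁶ × 934 mm × 163.0 K = 1.69 mm.

1.69 mm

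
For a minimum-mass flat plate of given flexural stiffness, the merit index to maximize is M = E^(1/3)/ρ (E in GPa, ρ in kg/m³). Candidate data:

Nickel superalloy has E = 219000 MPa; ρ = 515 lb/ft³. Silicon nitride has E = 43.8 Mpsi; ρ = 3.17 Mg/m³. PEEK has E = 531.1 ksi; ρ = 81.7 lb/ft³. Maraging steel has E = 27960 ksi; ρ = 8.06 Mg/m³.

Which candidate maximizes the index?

In SI units:
  nickel superalloy: E = 219.0 GPa, ρ = 8250 kg/m³
  silicon nitride: E = 302.0 GPa, ρ = 3170 kg/m³
  PEEK: E = 3.662 GPa, ρ = 1309 kg/m³
  maraging steel: E = 192.8 GPa, ρ = 8060 kg/m³
  silicon nitride: M = 2.12×10⁻³
  PEEK: M = 1.18×10⁻³
  nickel superalloy: M = 0.731×10⁻³
  maraging steel: M = 0.717×10⁻³
Silicon nitride ranks first.

silicon nitride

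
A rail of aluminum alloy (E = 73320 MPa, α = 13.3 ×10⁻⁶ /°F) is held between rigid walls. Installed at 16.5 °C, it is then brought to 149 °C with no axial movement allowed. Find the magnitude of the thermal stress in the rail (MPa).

233 MPa

E = 73320 MPa = 73.32 GPa.
α = 13.3×10⁻⁶/°F × 9/5 = 23.9×10⁻⁶/K.
ΔT = 132.5 K. Constrained thermal stress σ = E·α·ΔT = 73.32×10³ MPa × 23.9×10⁻⁶ × 132.5 = 233 MPa (compressive).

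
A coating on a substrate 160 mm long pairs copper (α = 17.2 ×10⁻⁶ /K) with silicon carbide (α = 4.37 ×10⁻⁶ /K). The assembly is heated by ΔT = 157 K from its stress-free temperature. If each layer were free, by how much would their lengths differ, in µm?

322 µm

Δα = |17.2 − 4.37|×10⁻⁶/K = 12.8×10⁻⁶/K.
ΔL_mismatch = Δα·L·ΔT = 12.8×10⁻⁶ × 160.0 mm × 157.0 K = 322 µm.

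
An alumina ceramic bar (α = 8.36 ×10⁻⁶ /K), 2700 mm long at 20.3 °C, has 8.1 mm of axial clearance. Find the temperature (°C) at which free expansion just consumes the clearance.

379 °C

α·L₀·ΔT = 8.1 mm ⇒ ΔT = 8.1 / (8.36×10⁻⁶ × 2700.0) = 358.9 K.
T = 20.3 + 358.9 = 379.2 °C.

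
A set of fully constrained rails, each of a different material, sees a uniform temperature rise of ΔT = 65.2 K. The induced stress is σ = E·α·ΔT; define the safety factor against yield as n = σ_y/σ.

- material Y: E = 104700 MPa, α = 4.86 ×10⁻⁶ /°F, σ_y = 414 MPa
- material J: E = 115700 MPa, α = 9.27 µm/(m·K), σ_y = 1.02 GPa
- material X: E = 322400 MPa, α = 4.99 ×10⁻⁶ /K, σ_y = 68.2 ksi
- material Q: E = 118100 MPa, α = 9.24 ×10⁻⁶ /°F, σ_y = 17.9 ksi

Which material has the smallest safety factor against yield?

Per material, after unit conversion:
  material Y: E = 104.7, α = 8.75, σ_y = 414.0 → σ = 59.7 MPa, n = 6.93
  material J: E = 115.7, α = 9.27, σ_y = 1020 → σ = 69.9 MPa, n = 14.6
  material X: E = 322.4, α = 4.99, σ_y = 470.2 → σ = 105 MPa, n = 4.48
  material Q: E = 118.1, α = 16.6, σ_y = 123.4 → σ = 128 MPa, n = 0.964
Smallest n: material Q with n = 0.964.

material Q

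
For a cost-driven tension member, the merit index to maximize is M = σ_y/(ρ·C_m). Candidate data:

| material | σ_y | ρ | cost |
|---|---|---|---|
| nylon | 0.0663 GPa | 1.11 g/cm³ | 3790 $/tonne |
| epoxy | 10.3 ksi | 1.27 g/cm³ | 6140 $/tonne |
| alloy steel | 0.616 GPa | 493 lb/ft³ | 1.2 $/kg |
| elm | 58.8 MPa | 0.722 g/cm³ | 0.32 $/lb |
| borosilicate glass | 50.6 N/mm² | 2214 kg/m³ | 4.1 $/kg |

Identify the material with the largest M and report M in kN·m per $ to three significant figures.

In SI units:
  nylon: σ_y = 66.30 MPa, ρ = 1110 kg/m³, cost = 3.790 $/kg
  epoxy: σ_y = 71.02 MPa, ρ = 1270 kg/m³, cost = 6.140 $/kg
  alloy steel: σ_y = 616.0 MPa, ρ = 7897 kg/m³, cost = 1.200 $/kg
  elm: σ_y = 58.80 MPa, ρ = 722.0 kg/m³, cost = 0.7055 $/kg
  borosilicate glass: σ_y = 50.60 MPa, ρ = 2214 kg/m³, cost = 4.100 $/kg
  elm: M = 115 kN·m per $
  alloy steel: M = 65.0 kN·m per $
  nylon: M = 15.8 kN·m per $
  epoxy: M = 9.11 kN·m per $
  borosilicate glass: M = 5.57 kN·m per $
Elm has the largest M.

elm, M = 115 kN·m per $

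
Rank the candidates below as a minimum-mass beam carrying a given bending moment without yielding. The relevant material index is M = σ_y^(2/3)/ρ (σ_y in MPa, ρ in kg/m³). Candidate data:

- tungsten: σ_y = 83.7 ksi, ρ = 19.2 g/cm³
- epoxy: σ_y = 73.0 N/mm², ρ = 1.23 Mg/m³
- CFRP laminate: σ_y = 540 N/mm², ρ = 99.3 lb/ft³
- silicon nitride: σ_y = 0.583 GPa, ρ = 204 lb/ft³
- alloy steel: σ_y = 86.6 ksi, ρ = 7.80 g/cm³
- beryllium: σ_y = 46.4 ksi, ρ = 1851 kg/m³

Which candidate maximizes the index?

CFRP laminate

After converting to SI:
  tungsten: σ_y = 577.1 MPa, ρ = 19200 kg/m³
  epoxy: σ_y = 73.00 MPa, ρ = 1230 kg/m³
  CFRP laminate: σ_y = 540.0 MPa, ρ = 1591 kg/m³
  silicon nitride: σ_y = 583.0 MPa, ρ = 3268 kg/m³
  alloy steel: σ_y = 597.1 MPa, ρ = 7800 kg/m³
  beryllium: σ_y = 319.9 MPa, ρ = 1851 kg/m³
  CFRP laminate: M = 41.7×10⁻³
  beryllium: M = 25.3×10⁻³
  silicon nitride: M = 21.4×10⁻³
  epoxy: M = 14.2×10⁻³
  alloy steel: M = 9.09×10⁻³
  tungsten: M = 3.61×10⁻³
CFRP laminate has the largest M.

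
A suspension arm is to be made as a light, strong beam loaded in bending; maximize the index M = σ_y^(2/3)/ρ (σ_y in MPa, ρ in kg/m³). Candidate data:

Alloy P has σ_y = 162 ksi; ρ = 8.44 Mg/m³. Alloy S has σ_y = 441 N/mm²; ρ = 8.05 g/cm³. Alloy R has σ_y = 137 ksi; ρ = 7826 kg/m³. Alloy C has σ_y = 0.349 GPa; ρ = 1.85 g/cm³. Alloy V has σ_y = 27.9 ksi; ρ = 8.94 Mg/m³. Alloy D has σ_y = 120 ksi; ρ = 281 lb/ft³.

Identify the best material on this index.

alloy C

After converting to SI:
  alloy P: σ_y = 1117 MPa, ρ = 8440 kg/m³
  alloy S: σ_y = 441.0 MPa, ρ = 8050 kg/m³
  alloy R: σ_y = 944.6 MPa, ρ = 7826 kg/m³
  alloy C: σ_y = 349.0 MPa, ρ = 1850 kg/m³
  alloy V: σ_y = 192.4 MPa, ρ = 8940 kg/m³
  alloy D: σ_y = 827.4 MPa, ρ = 4501 kg/m³
  alloy C: M = 26.8×10⁻³
  alloy D: M = 19.6×10⁻³
  alloy P: M = 12.8×10⁻³
  alloy R: M = 12.3×10⁻³
  alloy S: M = 7.20×10⁻³
  alloy V: M = 3.73×10⁻³
Highest index: alloy C.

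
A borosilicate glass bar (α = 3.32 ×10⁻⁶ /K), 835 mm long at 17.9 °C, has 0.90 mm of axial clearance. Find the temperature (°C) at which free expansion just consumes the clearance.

343 °C

α·L₀·ΔT = 0.9 mm ⇒ ΔT = 0.9 / (3.32×10⁻⁶ × 835.0) = 324.7 K.
T = 17.9 + 324.7 = 342.6 °C.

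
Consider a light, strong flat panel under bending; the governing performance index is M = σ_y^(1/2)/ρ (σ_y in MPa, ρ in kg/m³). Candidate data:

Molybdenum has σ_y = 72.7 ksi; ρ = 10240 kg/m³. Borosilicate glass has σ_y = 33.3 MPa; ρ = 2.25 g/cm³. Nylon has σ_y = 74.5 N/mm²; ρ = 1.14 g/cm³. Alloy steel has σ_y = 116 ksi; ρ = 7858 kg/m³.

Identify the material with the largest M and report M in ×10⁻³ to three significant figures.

After converting to SI:
  molybdenum: σ_y = 501.2 MPa, ρ = 10240 kg/m³
  borosilicate glass: σ_y = 33.30 MPa, ρ = 2250 kg/m³
  nylon: σ_y = 74.50 MPa, ρ = 1140 kg/m³
  alloy steel: σ_y = 799.8 MPa, ρ = 7858 kg/m³
  nylon: M = 7.57×10⁻³
  alloy steel: M = 3.60×10⁻³
  borosilicate glass: M = 2.56×10⁻³
  molybdenum: M = 2.19×10⁻³
Highest index: nylon.

nylon, M = 7.57×10⁻³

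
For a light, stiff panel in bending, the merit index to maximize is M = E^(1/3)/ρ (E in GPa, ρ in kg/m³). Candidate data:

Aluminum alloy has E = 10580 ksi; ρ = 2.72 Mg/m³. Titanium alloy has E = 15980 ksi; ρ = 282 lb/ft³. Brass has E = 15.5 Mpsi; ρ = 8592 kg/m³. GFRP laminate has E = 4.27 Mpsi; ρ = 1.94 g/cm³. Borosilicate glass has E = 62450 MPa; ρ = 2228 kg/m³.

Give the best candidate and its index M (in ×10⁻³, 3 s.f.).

After converting to SI:
  aluminum alloy: E = 72.95 GPa, ρ = 2720 kg/m³
  titanium alloy: E = 110.2 GPa, ρ = 4517 kg/m³
  brass: E = 106.9 GPa, ρ = 8592 kg/m³
  GFRP laminate: E = 29.44 GPa, ρ = 1940 kg/m³
  borosilicate glass: E = 62.45 GPa, ρ = 2228 kg/m³
  borosilicate glass: M = 1.78×10⁻³
  GFRP laminate: M = 1.59×10⁻³
  aluminum alloy: M = 1.54×10⁻³
  titanium alloy: M = 1.06×10⁻³
  brass: M = 0.552×10⁻³
Borosilicate glass ranks first.

borosilicate glass, M = 1.78×10⁻³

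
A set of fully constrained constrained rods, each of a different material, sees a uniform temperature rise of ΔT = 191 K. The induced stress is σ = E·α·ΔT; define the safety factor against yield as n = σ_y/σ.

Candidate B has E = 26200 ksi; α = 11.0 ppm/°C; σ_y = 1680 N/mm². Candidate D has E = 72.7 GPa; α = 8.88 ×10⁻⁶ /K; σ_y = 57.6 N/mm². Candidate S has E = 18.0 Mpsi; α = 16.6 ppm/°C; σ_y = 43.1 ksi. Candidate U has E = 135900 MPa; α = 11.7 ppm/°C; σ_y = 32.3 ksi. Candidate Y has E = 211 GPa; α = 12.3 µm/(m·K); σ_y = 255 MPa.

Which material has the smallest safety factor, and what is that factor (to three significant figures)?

candidate D, n = 0.467

Per material, after unit conversion:
  candidate B: E = 180.6, α = 11.0, σ_y = 1680 → σ = 380 MPa, n = 4.43
  candidate D: E = 72.70, α = 8.88, σ_y = 57.60 → σ = 123 MPa, n = 0.467
  candidate S: E = 124.1, α = 16.6, σ_y = 297.2 → σ = 393 MPa, n = 0.755
  candidate U: E = 135.9, α = 11.7, σ_y = 222.7 → σ = 304 MPa, n = 0.733
  candidate Y: E = 211.0, α = 12.3, σ_y = 255.0 → σ = 496 MPa, n = 0.514
Smallest n: candidate D with n = 0.467.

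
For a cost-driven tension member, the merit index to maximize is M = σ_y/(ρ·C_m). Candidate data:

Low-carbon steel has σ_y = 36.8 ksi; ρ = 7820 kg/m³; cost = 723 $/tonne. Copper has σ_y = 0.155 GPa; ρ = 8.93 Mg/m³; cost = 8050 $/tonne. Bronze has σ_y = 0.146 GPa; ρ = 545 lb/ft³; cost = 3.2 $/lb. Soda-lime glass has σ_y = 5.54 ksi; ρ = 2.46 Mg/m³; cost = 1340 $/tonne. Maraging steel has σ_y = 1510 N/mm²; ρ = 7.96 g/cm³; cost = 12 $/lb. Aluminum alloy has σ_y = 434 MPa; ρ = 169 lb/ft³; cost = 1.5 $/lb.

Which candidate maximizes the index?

aluminum alloy

Putting every candidate on a common basis:
  low-carbon steel: σ_y = 253.7 MPa, ρ = 7820 kg/m³, cost = 0.7230 $/kg
  copper: σ_y = 155.0 MPa, ρ = 8930 kg/m³, cost = 8.050 $/kg
  bronze: σ_y = 146.0 MPa, ρ = 8730 kg/m³, cost = 7.055 $/kg
  soda-lime glass: σ_y = 38.20 MPa, ρ = 2460 kg/m³, cost = 1.340 $/kg
  maraging steel: σ_y = 1510 MPa, ρ = 7960 kg/m³, cost = 26.46 $/kg
  aluminum alloy: σ_y = 434.0 MPa, ρ = 2707 kg/m³, cost = 3.307 $/kg
  aluminum alloy: M = 48.5 kN·m per $
  low-carbon steel: M = 44.9 kN·m per $
  soda-lime glass: M = 11.6 kN·m per $
  maraging steel: M = 7.17 kN·m per $
  bronze: M = 2.37 kN·m per $
  copper: M = 2.16 kN·m per $
Highest index: aluminum alloy.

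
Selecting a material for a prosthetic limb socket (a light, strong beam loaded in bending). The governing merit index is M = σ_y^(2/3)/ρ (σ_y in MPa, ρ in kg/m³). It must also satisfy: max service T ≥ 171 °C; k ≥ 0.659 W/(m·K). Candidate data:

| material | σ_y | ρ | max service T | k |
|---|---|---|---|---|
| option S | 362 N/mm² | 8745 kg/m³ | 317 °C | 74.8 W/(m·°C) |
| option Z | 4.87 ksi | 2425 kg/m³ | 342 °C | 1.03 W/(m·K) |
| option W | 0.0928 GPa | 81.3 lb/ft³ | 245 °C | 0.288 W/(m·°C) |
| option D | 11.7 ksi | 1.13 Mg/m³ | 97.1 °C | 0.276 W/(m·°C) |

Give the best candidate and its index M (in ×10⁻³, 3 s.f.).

option S, M = 5.81×10⁻³

Screen on constraints: max service T ≥ 171 °C; k ≥ 0.659 W/(m·K). Survivors: option S, option Z.
Normalizing units and computing the index:
  option S: σ_y = 362.0 MPa, ρ = 8745 kg/m³
  option Z: σ_y = 33.58 MPa, ρ = 2425 kg/m³
  option S: M = 5.81×10⁻³
  option Z: M = 4.29×10⁻³
Highest index: option S.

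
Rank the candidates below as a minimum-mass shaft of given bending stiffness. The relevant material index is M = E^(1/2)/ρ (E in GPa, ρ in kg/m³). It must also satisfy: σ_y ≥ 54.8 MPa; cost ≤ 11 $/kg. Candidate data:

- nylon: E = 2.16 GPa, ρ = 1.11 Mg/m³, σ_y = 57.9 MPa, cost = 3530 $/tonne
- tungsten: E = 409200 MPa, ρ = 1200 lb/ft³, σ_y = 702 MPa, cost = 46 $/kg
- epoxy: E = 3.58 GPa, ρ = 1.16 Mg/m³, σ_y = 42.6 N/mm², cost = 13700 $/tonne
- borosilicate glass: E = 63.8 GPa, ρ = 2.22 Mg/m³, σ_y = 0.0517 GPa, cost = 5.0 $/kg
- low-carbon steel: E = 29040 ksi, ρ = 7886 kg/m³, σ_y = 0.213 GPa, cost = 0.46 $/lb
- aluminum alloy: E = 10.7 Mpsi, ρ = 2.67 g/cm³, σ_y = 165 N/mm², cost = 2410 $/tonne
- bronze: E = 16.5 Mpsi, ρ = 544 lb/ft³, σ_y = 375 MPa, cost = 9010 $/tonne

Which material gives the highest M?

aluminum alloy

Screen on constraints: σ_y ≥ 54.8 MPa; cost ≤ 11 $/kg. Survivors: nylon, low-carbon steel, aluminum alloy, bronze.
Convert each candidate to consistent units, then evaluate M:
  nylon: E = 2.160 GPa, ρ = 1110 kg/m³
  low-carbon steel: E = 200.2 GPa, ρ = 7886 kg/m³
  aluminum alloy: E = 73.77 GPa, ρ = 2670 kg/m³
  bronze: E = 113.8 GPa, ρ = 8714 kg/m³
  aluminum alloy: M = 3.22×10⁻³
  low-carbon steel: M = 1.79×10⁻³
  nylon: M = 1.32×10⁻³
  bronze: M = 1.22×10⁻³
Aluminum alloy ranks first.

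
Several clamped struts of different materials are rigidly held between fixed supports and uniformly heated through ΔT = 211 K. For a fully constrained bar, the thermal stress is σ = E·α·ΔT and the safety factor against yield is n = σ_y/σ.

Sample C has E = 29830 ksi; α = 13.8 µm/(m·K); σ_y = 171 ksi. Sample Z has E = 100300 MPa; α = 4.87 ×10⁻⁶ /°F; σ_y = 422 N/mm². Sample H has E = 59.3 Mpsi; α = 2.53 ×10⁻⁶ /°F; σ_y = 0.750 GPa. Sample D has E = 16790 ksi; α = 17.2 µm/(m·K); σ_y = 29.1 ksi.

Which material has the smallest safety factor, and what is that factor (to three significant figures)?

With everything in SI (GPa, ×10⁻⁶/K, MPa):
  sample C: E = 205.7, α = 13.8, σ_y = 1179 → σ = 599 MPa, n = 1.97
  sample Z: E = 100.3, α = 8.77, σ_y = 422.0 → σ = 186 MPa, n = 2.27
  sample H: E = 408.9, α = 4.55, σ_y = 750.0 → σ = 393 MPa, n = 1.91
  sample D: E = 115.8, α = 17.2, σ_y = 200.6 → σ = 420 MPa, n = 0.478
The minimum is sample D at n = 0.478.

sample D, n = 0.478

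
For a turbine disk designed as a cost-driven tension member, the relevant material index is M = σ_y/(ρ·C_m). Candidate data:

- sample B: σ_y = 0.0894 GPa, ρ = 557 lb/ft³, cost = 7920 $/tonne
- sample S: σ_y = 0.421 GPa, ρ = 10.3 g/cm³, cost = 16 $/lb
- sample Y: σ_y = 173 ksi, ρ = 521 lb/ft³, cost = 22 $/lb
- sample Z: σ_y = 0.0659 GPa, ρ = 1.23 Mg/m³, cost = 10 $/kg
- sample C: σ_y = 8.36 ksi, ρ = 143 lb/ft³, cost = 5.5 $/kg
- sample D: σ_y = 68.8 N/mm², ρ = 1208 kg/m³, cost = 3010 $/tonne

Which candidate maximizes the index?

Convert each candidate to consistent units, then evaluate M:
  sample B: σ_y = 89.40 MPa, ρ = 8922 kg/m³, cost = 7.920 $/kg
  sample S: σ_y = 421.0 MPa, ρ = 10300 kg/m³, cost = 35.27 $/kg
  sample Y: σ_y = 1193 MPa, ρ = 8346 kg/m³, cost = 48.50 $/kg
  sample Z: σ_y = 65.90 MPa, ρ = 1230 kg/m³, cost = 10.00 $/kg
  sample C: σ_y = 57.64 MPa, ρ = 2291 kg/m³, cost = 5.500 $/kg
  sample D: σ_y = 68.80 MPa, ρ = 1208 kg/m³, cost = 3.010 $/kg
  sample D: M = 18.9 kN·m per $
  sample Z: M = 5.36 kN·m per $
  sample C: M = 4.58 kN·m per $
  sample Y: M = 2.95 kN·m per $
  sample B: M = 1.27 kN·m per $
  sample S: M = 1.16 kN·m per $
Highest index: sample D.

sample D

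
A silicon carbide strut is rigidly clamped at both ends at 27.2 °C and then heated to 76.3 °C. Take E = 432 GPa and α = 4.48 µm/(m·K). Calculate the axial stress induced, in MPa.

ΔT = 49.10 K. Constrained thermal stress σ = E·α·ΔT = 432.0×10³ MPa × 4.48×10⁻⁶ × 49.10 = 95.0 MPa (compressive).

95.0 MPa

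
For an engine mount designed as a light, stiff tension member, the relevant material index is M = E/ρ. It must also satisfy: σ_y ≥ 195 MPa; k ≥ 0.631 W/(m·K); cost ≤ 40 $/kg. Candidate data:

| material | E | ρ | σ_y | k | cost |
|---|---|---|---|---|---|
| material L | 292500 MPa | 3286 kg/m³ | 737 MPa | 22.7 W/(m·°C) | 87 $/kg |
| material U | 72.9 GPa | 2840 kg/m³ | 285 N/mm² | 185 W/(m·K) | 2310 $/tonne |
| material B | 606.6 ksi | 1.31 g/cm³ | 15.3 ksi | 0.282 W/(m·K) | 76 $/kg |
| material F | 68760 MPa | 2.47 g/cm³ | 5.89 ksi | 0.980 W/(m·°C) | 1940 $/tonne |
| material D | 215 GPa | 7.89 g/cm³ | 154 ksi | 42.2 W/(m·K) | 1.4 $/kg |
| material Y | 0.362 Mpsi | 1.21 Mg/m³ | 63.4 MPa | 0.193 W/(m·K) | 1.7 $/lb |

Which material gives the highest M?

Screen on constraints: σ_y ≥ 195 MPa; k ≥ 0.631 W/(m·K); cost ≤ 40 $/kg. Survivors: material U, material D.
After converting to SI:
  material U: E = 72.90 GPa, ρ = 2840 kg/m³
  material D: E = 215.0 GPa, ρ = 7890 kg/m³
  material D: M = 27.2 MN·m/kg
  material U: M = 25.7 MN·m/kg
Material D has the largest M.

material D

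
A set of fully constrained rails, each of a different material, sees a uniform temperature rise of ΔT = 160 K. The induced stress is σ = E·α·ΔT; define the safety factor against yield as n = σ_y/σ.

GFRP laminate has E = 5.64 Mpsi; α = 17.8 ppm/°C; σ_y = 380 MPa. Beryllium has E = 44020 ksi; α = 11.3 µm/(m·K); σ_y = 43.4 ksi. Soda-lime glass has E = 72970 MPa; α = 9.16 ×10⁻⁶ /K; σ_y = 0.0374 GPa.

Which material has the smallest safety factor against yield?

With everything in SI (GPa, ×10⁻⁶/K, MPa):
  GFRP laminate: E = 38.89, α = 17.8, σ_y = 380.0 → σ = 111 MPa, n = 3.43
  beryllium: E = 303.5, α = 11.3, σ_y = 299.2 → σ = 549 MPa, n = 0.545
  soda-lime glass: E = 72.97, α = 9.16, σ_y = 37.40 → σ = 107 MPa, n = 0.350
Soda-lime glass has the lowest safety factor, n = 0.350.

soda-lime glass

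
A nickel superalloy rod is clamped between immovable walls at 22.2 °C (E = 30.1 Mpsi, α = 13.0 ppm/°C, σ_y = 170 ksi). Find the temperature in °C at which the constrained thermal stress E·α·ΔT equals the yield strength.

E = 30.1 Mpsi = 207.5 GPa.
σ_y = 170 ksi = 1172 MPa.
E·α·ΔT = 1172 MPa ⇒ ΔT = 1172 / (207.5×10³ × 13.0×10⁻⁶) = 434.4 K.
T = 22.2 + 434.4 = 456.6 °C.

457 °C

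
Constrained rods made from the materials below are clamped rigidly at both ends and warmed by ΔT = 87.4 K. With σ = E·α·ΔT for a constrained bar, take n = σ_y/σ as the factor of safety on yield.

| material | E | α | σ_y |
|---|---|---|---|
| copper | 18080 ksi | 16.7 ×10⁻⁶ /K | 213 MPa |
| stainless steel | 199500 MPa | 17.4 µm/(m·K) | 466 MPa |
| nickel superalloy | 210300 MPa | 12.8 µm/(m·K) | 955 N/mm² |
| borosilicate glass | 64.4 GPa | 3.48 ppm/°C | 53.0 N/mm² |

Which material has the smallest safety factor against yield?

copper

Per material, after unit conversion:
  copper: E = 124.7, α = 16.7, σ_y = 213.0 → σ = 182 MPa, n = 1.17
  stainless steel: E = 199.5, α = 17.4, σ_y = 466.0 → σ = 303 MPa, n = 1.54
  nickel superalloy: E = 210.3, α = 12.8, σ_y = 955.0 → σ = 235 MPa, n = 4.06
  borosilicate glass: E = 64.40, α = 3.48, σ_y = 53.00 → σ = 19.6 MPa, n = 2.71
Smallest n: copper with n = 1.17.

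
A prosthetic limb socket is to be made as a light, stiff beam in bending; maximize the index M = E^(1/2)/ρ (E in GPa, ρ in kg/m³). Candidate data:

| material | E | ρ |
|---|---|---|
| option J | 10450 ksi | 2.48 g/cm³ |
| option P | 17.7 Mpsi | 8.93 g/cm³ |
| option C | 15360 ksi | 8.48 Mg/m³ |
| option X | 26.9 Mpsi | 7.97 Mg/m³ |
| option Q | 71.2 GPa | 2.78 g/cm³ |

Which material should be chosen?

Convert each candidate to consistent units, then evaluate M:
  option J: E = 72.05 GPa, ρ = 2480 kg/m³
  option P: E = 122.0 GPa, ρ = 8930 kg/m³
  option C: E = 105.9 GPa, ρ = 8480 kg/m³
  option X: E = 185.5 GPa, ρ = 7970 kg/m³
  option Q: E = 71.20 GPa, ρ = 2780 kg/m³
  option J: M = 3.42×10⁻³
  option Q: M = 3.04×10⁻³
  option X: M = 1.71×10⁻³
  option P: M = 1.24×10⁻³
  option C: M = 1.21×10⁻³
Option J ranks first.

option J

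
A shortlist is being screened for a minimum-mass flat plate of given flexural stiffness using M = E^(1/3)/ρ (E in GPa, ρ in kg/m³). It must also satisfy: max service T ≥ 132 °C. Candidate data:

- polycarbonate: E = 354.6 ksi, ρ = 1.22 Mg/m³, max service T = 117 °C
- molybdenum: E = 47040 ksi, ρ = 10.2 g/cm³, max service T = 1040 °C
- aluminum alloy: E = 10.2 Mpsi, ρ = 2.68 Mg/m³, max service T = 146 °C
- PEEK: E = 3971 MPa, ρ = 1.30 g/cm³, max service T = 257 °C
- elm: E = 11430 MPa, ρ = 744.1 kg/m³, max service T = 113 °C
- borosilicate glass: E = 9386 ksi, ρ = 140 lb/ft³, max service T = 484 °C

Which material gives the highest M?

Screen on constraints: max service T ≥ 132 °C. Survivors: molybdenum, aluminum alloy, PEEK, borosilicate glass.
After converting to SI:
  molybdenum: E = 324.3 GPa, ρ = 10200 kg/m³
  aluminum alloy: E = 70.33 GPa, ρ = 2680 kg/m³
  PEEK: E = 3.971 GPa, ρ = 1300 kg/m³
  borosilicate glass: E = 64.71 GPa, ρ = 2243 kg/m³
  borosilicate glass: M = 1.79×10⁻³
  aluminum alloy: M = 1.54×10⁻³
  PEEK: M = 1.22×10⁻³
  molybdenum: M = 0.674×10⁻³
Borosilicate glass has the largest M.

borosilicate glass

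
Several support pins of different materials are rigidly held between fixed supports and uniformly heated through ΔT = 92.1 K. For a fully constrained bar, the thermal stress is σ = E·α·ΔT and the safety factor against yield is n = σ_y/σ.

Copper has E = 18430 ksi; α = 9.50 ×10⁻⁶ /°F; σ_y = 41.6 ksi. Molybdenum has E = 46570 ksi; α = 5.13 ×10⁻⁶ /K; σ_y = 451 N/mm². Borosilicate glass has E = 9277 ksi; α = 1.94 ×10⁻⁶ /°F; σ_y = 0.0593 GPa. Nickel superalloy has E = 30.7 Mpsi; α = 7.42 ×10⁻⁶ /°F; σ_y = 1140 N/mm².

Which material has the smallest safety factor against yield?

copper

With everything in SI (GPa, ×10⁻⁶/K, MPa):
  copper: E = 127.1, α = 17.1, σ_y = 286.8 → σ = 200 MPa, n = 1.43
  molybdenum: E = 321.1, α = 5.13, σ_y = 451.0 → σ = 152 MPa, n = 2.97
  borosilicate glass: E = 63.96, α = 3.49, σ_y = 59.30 → σ = 20.6 MPa, n = 2.88
  nickel superalloy: E = 211.7, α = 13.4, σ_y = 1140 → σ = 260 MPa, n = 4.38
Smallest n: copper with n = 1.43.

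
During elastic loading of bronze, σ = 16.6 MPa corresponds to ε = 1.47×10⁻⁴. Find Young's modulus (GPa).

E = σ/ε = 16.6 MPa / 1.47×10⁻⁴ = 112900 MPa = 113 GPa.

113 GPa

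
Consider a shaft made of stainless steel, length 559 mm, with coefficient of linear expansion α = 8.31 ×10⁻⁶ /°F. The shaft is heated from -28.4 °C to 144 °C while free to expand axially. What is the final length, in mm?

Convert α: 8.31×10⁻⁶/°F × (9/5) = 15.0×10⁻⁶/K.
ΔT = 144 − (-28.4) = 172.4 K.
ΔL = α·L₀·ΔT = 15.0×10⁻⁶ × 559 mm × 172.4 K = 1.44 mm.
L = L₀ + ΔL = 559 + 1.44 = 560.44 mm.

560.44 mm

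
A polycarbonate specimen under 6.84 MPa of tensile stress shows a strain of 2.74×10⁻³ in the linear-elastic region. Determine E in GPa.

2.50 GPa

E = σ/ε = 6.84 MPa / 2.74×10⁻³ = 2496 MPa = 2.50 GPa.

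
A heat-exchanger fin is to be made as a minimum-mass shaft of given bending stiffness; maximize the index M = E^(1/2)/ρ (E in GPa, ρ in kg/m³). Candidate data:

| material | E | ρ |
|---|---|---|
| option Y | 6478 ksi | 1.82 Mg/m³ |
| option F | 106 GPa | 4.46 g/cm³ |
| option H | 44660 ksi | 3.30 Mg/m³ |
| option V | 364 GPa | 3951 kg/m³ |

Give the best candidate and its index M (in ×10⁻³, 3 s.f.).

option H, M = 5.32×10⁻³

In SI units:
  option Y: E = 44.66 GPa, ρ = 1820 kg/m³
  option F: E = 106.0 GPa, ρ = 4460 kg/m³
  option H: E = 307.9 GPa, ρ = 3300 kg/m³
  option V: E = 364.0 GPa, ρ = 3951 kg/m³
  option H: M = 5.32×10⁻³
  option V: M = 4.83×10⁻³
  option Y: M = 3.67×10⁻³
  option F: M = 2.31×10⁻³
The maximum is for option H.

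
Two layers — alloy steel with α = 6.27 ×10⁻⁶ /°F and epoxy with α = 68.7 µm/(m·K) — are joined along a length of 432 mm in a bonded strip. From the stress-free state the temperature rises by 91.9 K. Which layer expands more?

epoxy

alloy steel: α = 6.27×10⁻⁶/°F × 9/5 = 11.3×10⁻⁶/K.
α(alloy steel) = 11.3×10⁻⁶/K vs α(epoxy) = 68.7×10⁻⁶/K.
Higher α expands more for the same ΔT: epoxy.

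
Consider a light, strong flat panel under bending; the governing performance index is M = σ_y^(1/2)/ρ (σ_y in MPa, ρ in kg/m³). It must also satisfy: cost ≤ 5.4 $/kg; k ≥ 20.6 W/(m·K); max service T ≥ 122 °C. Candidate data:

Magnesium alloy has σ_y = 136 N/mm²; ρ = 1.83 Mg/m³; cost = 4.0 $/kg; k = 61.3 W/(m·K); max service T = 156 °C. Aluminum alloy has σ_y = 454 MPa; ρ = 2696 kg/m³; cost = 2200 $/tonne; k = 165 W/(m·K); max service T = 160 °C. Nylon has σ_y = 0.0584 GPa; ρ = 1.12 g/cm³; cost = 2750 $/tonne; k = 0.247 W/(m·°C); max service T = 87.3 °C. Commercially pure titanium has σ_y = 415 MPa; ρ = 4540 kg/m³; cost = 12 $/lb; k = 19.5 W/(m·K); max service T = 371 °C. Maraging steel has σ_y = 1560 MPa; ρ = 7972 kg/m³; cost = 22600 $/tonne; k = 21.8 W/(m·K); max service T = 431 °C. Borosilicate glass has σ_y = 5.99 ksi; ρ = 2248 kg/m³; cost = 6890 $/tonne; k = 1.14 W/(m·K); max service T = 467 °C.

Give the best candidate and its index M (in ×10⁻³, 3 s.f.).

aluminum alloy, M = 7.90×10⁻³

Screen on constraints: cost ≤ 5.4 $/kg; k ≥ 20.6 W/(m·K); max service T ≥ 122 °C. Survivors: magnesium alloy, aluminum alloy.
After converting to SI:
  magnesium alloy: σ_y = 136.0 MPa, ρ = 1830 kg/m³
  aluminum alloy: σ_y = 454.0 MPa, ρ = 2696 kg/m³
  aluminum alloy: M = 7.90×10⁻³
  magnesium alloy: M = 6.37×10⁻³
Aluminum alloy has the largest M.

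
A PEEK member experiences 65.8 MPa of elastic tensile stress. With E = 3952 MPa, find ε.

E = 3952 MPa = 3.952 GPa = 3952 MPa.
ε = σ/E = 65.8 / 3952 = 0.0166.

0.0166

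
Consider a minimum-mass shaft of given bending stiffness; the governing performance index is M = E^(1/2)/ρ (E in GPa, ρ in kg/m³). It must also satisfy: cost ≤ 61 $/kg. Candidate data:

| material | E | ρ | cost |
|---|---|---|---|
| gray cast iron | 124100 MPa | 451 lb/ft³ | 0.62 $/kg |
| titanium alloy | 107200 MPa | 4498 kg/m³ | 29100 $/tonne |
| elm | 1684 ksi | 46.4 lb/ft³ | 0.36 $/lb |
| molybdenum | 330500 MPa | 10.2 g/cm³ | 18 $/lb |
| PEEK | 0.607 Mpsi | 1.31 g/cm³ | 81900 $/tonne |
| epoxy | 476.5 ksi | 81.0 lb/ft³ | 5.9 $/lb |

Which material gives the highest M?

elm

Screen on constraints: cost ≤ 61 $/kg. Survivors: gray cast iron, titanium alloy, elm, molybdenum, epoxy.
Normalizing units and computing the index:
  gray cast iron: E = 124.1 GPa, ρ = 7224 kg/m³
  titanium alloy: E = 107.2 GPa, ρ = 4498 kg/m³
  elm: E = 11.61 GPa, ρ = 743.3 kg/m³
  molybdenum: E = 330.5 GPa, ρ = 10200 kg/m³
  epoxy: E = 3.285 GPa, ρ = 1297 kg/m³
  elm: M = 4.58×10⁻³
  titanium alloy: M = 2.30×10⁻³
  molybdenum: M = 1.78×10⁻³
  gray cast iron: M = 1.54×10⁻³
  epoxy: M = 1.40×10⁻³
Elm has the largest M.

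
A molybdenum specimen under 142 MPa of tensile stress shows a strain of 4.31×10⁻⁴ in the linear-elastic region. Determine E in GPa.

329 GPa

E = σ/ε = 142 MPa / 4.31×10⁻⁴ = 329500 MPa = 329 GPa.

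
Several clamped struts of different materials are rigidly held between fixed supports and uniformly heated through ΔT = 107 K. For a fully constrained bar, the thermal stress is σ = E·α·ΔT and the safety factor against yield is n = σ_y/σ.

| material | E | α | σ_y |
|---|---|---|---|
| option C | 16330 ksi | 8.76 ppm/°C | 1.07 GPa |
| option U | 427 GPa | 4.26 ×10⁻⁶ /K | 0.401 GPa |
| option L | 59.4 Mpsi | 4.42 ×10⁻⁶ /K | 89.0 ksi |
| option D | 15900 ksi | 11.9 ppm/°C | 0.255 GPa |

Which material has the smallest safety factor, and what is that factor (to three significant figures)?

In consistent units (E in GPa, α in ×10⁻⁶/K, σ_y in MPa):
  option C: E = 112.6, α = 8.76, σ_y = 1070 → σ = 106 MPa, n = 10.1
  option U: E = 427.0, α = 4.26, σ_y = 401.0 → σ = 195 MPa, n = 2.06
  option L: E = 409.5, α = 4.42, σ_y = 613.6 → σ = 194 MPa, n = 3.17
  option D: E = 109.6, α = 11.9, σ_y = 255.0 → σ = 140 MPa, n = 1.83
Option D has the lowest safety factor, n = 1.83.

option D, n = 1.83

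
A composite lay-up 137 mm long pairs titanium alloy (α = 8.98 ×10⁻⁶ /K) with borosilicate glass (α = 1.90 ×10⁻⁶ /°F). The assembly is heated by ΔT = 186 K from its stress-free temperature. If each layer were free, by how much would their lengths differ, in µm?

142 µm

borosilicate glass: α = 1.90×10⁻⁶/°F × 9/5 = 3.42×10⁻⁶/K.
Δα = |8.98 − 3.42|×10⁻⁶/K = 5.56×10⁻⁶/K.
ΔL_mismatch = Δα·L·ΔT = 5.56×10⁻⁶ × 137.0 mm × 186.0 K = 142 µm.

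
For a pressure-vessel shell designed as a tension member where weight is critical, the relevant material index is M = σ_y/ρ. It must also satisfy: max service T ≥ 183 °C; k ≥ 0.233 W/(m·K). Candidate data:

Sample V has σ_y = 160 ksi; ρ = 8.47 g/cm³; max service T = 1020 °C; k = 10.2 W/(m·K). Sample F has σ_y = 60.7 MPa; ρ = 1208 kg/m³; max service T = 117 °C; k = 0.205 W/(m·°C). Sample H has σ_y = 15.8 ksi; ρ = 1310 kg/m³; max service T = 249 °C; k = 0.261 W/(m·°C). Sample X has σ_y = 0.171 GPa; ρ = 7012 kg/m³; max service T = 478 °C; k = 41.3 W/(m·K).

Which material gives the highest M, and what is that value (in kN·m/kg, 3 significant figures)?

sample V, M = 130 kN·m/kg

Screen on constraints: max service T ≥ 183 °C; k ≥ 0.233 W/(m·K). Survivors: sample V, sample H, sample X.
In SI units:
  sample V: σ_y = 1103 MPa, ρ = 8470 kg/m³
  sample H: σ_y = 108.9 MPa, ρ = 1310 kg/m³
  sample X: σ_y = 171.0 MPa, ρ = 7012 kg/m³
  sample V: M = 130 kN·m/kg
  sample H: M = 83.2 kN·m/kg
  sample X: M = 24.4 kN·m/kg
Sample V ranks first.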